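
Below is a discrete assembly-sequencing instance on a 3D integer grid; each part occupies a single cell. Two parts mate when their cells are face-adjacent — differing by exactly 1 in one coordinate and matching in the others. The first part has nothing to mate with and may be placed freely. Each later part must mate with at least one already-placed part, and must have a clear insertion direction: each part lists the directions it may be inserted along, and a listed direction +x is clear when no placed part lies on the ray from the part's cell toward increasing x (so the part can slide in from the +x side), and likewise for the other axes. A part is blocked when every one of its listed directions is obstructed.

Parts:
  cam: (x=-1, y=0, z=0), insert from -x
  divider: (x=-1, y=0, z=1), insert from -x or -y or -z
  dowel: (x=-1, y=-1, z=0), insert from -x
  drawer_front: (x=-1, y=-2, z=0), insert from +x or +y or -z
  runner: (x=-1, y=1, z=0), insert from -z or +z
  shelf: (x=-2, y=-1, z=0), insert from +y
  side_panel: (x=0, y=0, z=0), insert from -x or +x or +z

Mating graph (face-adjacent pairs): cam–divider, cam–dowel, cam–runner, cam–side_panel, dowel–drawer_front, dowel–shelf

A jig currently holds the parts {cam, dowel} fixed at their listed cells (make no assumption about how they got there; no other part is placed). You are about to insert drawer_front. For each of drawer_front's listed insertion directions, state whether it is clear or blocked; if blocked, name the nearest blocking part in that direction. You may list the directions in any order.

+x: clear; +y: blocked by dowel; -z: clear

+x: ray from drawer_front(-1, -2, 0) has no placed part ⇒ clear
+y: nearest on ray is dowel@(-1, -1, 0) ⇒ blocked
-z: ray from drawer_front(-1, -2, 0) has no placed part ⇒ clear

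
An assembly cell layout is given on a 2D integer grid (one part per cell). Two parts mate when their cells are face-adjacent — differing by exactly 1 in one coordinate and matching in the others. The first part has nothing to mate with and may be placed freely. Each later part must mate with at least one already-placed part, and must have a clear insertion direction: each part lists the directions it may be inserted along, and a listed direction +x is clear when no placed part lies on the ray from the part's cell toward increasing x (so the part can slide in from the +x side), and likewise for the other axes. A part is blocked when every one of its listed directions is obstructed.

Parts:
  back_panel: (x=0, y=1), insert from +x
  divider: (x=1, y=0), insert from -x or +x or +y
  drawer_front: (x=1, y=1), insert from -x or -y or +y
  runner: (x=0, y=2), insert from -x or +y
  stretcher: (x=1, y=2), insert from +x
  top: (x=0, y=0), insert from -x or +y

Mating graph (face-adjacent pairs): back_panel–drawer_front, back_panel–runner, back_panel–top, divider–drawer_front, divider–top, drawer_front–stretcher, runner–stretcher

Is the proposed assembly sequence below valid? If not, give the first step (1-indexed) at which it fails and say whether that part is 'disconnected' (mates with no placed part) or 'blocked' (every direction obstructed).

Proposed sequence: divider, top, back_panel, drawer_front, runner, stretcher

1. divider@(1, 0) [-x clear] — {divider}
2. top@(0, 0) [-x clear] — {divider, top}
3. back_panel@(0, 1) [+x clear] — {back_panel, divider, top}
4. drawer_front@(1, 1) [+y clear] — {back_panel, divider, drawer_front, top}
5. runner@(0, 2) [-x clear] — {back_panel, divider, drawer_front, runner, top}
6. stretcher@(1, 2) [+x clear] — {back_panel, divider, drawer_front, runner, stretcher, top}

Valid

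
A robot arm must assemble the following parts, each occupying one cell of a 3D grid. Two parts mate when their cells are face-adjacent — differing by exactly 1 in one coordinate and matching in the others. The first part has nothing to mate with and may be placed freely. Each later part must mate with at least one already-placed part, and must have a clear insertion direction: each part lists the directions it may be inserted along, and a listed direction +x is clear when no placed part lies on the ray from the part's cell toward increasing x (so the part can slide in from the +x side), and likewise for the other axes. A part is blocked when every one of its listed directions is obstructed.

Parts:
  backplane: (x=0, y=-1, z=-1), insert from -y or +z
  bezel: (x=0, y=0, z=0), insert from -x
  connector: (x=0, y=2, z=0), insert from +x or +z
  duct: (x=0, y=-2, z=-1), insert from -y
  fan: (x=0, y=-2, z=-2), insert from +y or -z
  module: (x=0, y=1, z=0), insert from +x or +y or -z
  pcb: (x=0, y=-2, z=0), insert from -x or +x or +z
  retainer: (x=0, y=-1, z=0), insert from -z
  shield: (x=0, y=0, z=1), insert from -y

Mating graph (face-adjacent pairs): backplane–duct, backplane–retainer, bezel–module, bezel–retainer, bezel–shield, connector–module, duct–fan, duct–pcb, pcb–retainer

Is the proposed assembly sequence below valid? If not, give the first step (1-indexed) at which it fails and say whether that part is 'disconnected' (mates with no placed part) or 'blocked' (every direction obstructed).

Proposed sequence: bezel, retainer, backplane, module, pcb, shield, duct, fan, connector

1. bezel@(0, 0, 0) [-x clear] — {bezel}
2. retainer@(0, -1, 0) [-z clear] — {bezel, retainer}
3. backplane@(0, -1, -1) [-y clear] — {backplane, bezel, retainer}
4. module@(0, 1, 0) [+x clear] — {backplane, bezel, module, retainer}
5. pcb@(0, -2, 0) [-x clear] — {backplane, bezel, module, pcb, retainer}
6. shield@(0, 0, 1) [-y clear] — {backplane, bezel, module, pcb, retainer, shield}
7. duct@(0, -2, -1) [-y clear] — {backplane, bezel, duct, module, pcb, retainer, shield}
8. fan@(0, -2, -2) [+y clear] — {backplane, bezel, duct, fan, module, pcb, retainer, shield}
9. connector@(0, 2, 0) [+x clear] — {backplane, bezel, connector, duct, fan, module, pcb, retainer, shield}

Valid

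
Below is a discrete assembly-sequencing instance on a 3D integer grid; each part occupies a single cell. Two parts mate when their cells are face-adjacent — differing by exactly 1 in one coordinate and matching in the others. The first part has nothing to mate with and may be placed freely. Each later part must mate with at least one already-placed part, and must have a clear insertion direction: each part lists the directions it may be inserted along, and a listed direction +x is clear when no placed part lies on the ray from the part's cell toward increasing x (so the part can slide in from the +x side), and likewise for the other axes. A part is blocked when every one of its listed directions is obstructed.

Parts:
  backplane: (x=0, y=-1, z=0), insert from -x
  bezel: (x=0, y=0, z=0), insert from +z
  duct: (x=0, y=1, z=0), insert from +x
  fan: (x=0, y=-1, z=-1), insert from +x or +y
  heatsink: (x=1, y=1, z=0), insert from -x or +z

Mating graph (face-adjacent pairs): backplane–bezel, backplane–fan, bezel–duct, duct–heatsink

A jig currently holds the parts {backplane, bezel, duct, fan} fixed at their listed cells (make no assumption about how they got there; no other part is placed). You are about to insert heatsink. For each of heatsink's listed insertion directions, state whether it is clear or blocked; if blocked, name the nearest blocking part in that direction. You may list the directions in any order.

+z: clear; -x: blocked by duct

-x: nearest on ray is duct@(0, 1, 0) ⇒ blocked
+z: ray from heatsink(1, 1, 0) has no placed part ⇒ clear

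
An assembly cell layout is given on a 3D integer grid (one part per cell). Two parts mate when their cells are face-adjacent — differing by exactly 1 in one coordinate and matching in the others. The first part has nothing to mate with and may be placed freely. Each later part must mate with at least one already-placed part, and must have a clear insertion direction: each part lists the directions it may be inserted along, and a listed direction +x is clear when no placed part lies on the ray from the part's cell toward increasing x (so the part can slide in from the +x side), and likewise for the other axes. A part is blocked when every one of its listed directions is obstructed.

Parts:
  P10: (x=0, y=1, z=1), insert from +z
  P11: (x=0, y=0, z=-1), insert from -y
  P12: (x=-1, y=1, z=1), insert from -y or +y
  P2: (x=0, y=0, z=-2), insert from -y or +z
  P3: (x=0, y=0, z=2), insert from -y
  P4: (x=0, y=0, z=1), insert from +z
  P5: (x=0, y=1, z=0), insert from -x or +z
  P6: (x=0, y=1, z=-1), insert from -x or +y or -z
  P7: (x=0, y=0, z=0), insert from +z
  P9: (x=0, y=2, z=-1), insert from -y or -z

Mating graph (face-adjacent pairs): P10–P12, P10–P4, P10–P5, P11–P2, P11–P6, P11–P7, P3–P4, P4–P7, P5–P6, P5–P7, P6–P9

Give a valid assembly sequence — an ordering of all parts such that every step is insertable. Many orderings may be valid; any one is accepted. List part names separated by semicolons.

P2; P11; P7; P4; P3; P6; P10; P12; P9; P5

1. P2@(0, 0, -2) [-y clear] — {P2}
2. P11@(0, 0, -1) [-y clear] — {P11, P2}
3. P7@(0, 0, 0) [+z clear] — {P11, P2, P7}
4. P4@(0, 0, 1) [+z clear] — {P11, P2, P4, P7}
5. P3@(0, 0, 2) [-y clear] — {P11, P2, P3, P4, P7}
6. P6@(0, 1, -1) [-x clear] — {P11, P2, P3, P4, P6, P7}
7. P10@(0, 1, 1) [+z clear] — {P10, P11, P2, P3, P4, P6, P7}
8. P12@(-1, 1, 1) [-y clear] — {P10, P11, P12, P2, P3, P4, P6, P7}
9. P9@(0, 2, -1) [-z clear] — {P10, P11, P12, P2, P3, P4, P6, P7, P9}
10. P5@(0, 1, 0) [-x clear] — {P10, P11, P12, P2, P3, P4, P5, P6, P7, P9}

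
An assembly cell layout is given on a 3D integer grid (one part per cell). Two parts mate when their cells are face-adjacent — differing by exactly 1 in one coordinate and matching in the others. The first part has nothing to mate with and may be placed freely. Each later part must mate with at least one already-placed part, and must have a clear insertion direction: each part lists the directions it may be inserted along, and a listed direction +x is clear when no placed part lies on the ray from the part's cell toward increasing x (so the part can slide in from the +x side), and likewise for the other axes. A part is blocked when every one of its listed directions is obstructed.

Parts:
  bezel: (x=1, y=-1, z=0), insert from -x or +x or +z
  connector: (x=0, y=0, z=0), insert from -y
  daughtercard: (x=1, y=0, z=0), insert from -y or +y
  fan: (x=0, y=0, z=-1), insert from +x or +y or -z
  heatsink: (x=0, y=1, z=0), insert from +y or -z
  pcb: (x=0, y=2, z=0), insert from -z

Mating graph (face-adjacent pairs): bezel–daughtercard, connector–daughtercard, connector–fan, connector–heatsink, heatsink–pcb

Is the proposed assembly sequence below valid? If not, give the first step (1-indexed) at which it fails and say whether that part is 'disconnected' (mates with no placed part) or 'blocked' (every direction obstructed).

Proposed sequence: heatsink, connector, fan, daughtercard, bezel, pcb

1. heatsink@(0, 1, 0) [+y clear] — {heatsink}
2. connector@(0, 0, 0) [-y clear] — {connector, heatsink}
3. fan@(0, 0, -1) [+x clear] — {connector, fan, heatsink}
4. daughtercard@(1, 0, 0) [-y clear] — {connector, daughtercard, fan, heatsink}
5. bezel@(1, -1, 0) [-x clear] — {bezel, connector, daughtercard, fan, heatsink}
6. pcb@(0, 2, 0) [-z clear] — {bezel, connector, daughtercard, fan, heatsink, pcb}

Valid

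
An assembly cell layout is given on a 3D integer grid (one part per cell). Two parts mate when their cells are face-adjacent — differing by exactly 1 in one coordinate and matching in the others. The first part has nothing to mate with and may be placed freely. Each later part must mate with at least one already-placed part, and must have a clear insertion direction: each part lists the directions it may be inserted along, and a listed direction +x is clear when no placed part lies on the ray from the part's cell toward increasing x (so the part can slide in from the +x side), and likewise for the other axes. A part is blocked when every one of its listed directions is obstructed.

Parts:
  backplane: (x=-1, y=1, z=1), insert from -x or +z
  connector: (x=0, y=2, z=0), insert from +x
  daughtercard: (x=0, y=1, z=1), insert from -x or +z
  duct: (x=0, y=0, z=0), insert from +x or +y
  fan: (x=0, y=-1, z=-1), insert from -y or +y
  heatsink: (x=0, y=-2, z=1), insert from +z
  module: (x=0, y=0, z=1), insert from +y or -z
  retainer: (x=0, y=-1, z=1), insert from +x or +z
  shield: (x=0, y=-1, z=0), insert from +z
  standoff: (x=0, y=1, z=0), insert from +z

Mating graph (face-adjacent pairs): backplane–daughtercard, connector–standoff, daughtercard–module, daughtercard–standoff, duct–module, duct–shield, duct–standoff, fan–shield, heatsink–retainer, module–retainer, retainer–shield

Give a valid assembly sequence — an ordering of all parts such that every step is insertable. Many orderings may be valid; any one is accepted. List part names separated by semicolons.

1. module@(0, 0, 1) [+y clear] — {module}
2. duct@(0, 0, 0) [+x clear] — {duct, module}
3. standoff@(0, 1, 0) [+z clear] — {duct, module, standoff}
4. connector@(0, 2, 0) [+x clear] — {connector, duct, module, standoff}
5. daughtercard@(0, 1, 1) [-x clear] — {connector, daughtercard, duct, module, standoff}
6. backplane@(-1, 1, 1) [-x clear] — {backplane, connector, daughtercard, duct, module, standoff}
7. shield@(0, -1, 0) [+z clear] — {backplane, connector, daughtercard, duct, module, shield, standoff}
8. fan@(0, -1, -1) [-y clear] — {backplane, connector, daughtercard, duct, fan, module, shield, standoff}
9. retainer@(0, -1, 1) [+x clear] — {backplane, connector, daughtercard, duct, fan, module, retainer, shield, standoff}
10. heatsink@(0, -2, 1) [+z clear] — {backplane, connector, daughtercard, duct, fan, heatsink, module, retainer, shield, standoff}

module; duct; standoff; connector; daughtercard; backplane; shield; fan; retainer; heatsink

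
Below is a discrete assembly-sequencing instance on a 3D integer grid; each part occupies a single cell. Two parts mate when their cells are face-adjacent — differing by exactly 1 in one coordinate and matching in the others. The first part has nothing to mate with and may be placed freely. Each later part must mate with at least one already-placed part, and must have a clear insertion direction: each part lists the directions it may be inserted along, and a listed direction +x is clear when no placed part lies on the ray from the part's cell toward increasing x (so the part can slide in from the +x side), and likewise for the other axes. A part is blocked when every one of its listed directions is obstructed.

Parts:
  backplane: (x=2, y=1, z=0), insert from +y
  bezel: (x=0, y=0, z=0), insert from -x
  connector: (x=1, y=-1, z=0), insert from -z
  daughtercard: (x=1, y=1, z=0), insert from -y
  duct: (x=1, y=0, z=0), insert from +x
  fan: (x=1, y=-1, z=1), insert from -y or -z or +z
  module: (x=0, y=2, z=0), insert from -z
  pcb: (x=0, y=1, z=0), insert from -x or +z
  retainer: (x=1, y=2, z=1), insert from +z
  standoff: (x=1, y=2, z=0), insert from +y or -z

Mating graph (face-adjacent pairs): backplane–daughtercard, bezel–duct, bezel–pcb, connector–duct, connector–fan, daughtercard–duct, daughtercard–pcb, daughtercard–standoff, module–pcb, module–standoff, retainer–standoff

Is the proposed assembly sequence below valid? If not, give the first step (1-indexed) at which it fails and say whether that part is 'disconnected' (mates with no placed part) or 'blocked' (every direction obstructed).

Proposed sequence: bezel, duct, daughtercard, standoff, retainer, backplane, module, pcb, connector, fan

1. bezel@(0, 0, 0) [-x clear] — {bezel}
2. duct@(1, 0, 0) [+x clear] — {bezel, duct}
3. daughtercard@(1, 1, 0) — -y all obstructed ⇒ blocked

Invalid at step 3 (blocked)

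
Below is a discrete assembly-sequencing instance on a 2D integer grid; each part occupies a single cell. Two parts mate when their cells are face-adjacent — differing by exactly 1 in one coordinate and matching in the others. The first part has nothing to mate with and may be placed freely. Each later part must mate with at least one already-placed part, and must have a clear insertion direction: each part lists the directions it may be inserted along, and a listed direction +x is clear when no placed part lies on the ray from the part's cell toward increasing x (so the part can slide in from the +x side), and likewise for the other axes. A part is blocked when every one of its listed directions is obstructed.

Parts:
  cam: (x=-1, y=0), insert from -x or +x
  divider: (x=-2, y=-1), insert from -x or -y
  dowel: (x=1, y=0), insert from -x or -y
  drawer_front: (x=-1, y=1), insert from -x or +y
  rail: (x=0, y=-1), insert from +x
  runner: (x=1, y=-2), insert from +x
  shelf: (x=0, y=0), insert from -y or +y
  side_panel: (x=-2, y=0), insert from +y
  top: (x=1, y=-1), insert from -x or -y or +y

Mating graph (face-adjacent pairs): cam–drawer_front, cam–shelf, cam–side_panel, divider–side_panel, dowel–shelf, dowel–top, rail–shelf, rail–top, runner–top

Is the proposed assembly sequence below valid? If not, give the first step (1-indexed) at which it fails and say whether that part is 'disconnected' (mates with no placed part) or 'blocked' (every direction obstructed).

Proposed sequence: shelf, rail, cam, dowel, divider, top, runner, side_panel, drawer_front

Invalid at step 5 (disconnected)

1. shelf@(0, 0) [-y clear] — {shelf}
2. rail@(0, -1) [+x clear] — {rail, shelf}
3. cam@(-1, 0) [-x clear] — {cam, rail, shelf}
4. dowel@(1, 0) [-y clear] — {cam, dowel, rail, shelf}
5. divider@(-2, -1) — no placed neighbour ⇒ disconnected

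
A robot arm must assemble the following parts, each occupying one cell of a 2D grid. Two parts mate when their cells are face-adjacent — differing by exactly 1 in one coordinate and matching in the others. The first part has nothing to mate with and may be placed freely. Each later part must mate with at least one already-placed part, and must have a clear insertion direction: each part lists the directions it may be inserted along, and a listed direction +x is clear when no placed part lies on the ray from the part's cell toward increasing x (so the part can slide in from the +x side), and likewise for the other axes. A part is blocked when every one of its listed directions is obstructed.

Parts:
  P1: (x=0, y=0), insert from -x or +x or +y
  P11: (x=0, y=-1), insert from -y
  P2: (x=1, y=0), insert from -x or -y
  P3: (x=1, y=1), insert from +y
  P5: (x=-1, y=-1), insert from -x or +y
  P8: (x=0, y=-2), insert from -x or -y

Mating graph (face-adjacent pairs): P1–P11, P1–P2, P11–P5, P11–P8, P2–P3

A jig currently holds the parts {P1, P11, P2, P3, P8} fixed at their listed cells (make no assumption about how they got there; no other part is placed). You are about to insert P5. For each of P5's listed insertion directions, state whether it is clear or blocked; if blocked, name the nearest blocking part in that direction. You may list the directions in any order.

+y: clear; -x: clear

-x: ray from P5(-1, -1) has no placed part ⇒ clear
+y: ray from P5(-1, -1) has no placed part ⇒ clear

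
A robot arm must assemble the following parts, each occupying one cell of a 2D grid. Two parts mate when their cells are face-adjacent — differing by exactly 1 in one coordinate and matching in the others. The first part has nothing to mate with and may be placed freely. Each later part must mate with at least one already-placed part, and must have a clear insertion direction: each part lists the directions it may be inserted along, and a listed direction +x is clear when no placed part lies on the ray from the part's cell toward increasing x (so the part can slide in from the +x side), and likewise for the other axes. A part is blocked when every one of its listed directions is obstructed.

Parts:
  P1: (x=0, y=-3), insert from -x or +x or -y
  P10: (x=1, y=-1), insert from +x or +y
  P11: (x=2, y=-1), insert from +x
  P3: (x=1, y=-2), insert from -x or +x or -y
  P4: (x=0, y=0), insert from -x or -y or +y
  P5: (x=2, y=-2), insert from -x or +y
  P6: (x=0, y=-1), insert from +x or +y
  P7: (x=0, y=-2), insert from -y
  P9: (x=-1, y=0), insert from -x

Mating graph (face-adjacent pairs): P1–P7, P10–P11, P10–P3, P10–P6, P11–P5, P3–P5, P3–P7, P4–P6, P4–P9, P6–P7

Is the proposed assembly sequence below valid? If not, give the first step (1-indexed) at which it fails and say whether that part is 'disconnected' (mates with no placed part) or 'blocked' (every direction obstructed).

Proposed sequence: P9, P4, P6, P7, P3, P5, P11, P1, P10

1. P9@(-1, 0) [-x clear] — {P9}
2. P4@(0, 0) [-y clear] — {P4, P9}
3. P6@(0, -1) [+x clear] — {P4, P6, P9}
4. P7@(0, -2) [-y clear] — {P4, P6, P7, P9}
5. P3@(1, -2) [+x clear] — {P3, P4, P6, P7, P9}
6. P5@(2, -2) [+y clear] — {P3, P4, P5, P6, P7, P9}
7. P11@(2, -1) [+x clear] — {P11, P3, P4, P5, P6, P7, P9}
8. P1@(0, -3) [-x clear] — {P1, P11, P3, P4, P5, P6, P7, P9}
9. P10@(1, -1) [+y clear] — {P1, P10, P11, P3, P4, P5, P6, P7, P9}

Valid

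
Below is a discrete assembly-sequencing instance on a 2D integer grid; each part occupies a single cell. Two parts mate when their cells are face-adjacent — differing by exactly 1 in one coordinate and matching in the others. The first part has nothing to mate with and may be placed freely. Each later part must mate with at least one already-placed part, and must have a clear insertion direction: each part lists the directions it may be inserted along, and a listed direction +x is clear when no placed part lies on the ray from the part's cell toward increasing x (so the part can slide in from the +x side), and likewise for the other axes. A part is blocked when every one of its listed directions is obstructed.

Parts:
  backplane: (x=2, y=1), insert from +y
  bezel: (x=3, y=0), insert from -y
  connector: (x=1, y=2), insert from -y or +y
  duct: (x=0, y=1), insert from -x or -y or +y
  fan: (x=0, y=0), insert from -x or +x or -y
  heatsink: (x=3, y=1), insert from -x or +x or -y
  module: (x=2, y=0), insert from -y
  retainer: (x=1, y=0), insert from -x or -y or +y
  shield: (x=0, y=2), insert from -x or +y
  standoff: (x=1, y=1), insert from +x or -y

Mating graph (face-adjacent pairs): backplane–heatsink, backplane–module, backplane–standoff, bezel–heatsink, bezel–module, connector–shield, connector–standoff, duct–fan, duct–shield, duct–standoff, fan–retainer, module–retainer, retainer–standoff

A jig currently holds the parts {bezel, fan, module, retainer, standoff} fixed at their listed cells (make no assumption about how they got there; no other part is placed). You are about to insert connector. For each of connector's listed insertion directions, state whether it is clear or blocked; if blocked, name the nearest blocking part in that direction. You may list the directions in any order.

-y: nearest on ray is standoff@(1, 1) ⇒ blocked
+y: ray from connector(1, 2) has no placed part ⇒ clear

+y: clear; -y: blocked by standoff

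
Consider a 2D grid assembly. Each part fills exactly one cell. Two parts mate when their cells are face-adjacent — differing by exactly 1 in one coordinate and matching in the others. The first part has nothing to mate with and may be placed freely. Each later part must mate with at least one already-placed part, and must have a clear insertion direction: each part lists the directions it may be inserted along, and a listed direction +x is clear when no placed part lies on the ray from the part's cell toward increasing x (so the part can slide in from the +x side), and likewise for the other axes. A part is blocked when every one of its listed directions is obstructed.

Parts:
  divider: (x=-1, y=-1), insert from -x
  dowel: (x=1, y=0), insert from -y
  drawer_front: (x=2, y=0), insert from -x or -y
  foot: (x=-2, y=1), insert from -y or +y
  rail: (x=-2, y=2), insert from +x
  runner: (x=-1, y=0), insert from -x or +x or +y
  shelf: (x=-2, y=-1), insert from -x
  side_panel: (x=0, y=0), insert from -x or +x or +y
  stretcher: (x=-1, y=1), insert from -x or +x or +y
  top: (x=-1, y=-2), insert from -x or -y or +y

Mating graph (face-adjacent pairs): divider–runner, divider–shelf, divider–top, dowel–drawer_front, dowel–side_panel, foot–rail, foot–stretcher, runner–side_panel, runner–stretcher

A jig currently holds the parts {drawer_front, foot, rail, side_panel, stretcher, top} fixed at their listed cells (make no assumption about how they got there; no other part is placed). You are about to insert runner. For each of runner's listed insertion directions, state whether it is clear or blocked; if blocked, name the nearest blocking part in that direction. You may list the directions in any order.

+x: blocked by side_panel; +y: blocked by stretcher; -x: clear

-x: ray from runner(-1, 0) has no placed part ⇒ clear
+x: nearest on ray is side_panel@(0, 0) ⇒ blocked
+y: nearest on ray is stretcher@(-1, 1) ⇒ blocked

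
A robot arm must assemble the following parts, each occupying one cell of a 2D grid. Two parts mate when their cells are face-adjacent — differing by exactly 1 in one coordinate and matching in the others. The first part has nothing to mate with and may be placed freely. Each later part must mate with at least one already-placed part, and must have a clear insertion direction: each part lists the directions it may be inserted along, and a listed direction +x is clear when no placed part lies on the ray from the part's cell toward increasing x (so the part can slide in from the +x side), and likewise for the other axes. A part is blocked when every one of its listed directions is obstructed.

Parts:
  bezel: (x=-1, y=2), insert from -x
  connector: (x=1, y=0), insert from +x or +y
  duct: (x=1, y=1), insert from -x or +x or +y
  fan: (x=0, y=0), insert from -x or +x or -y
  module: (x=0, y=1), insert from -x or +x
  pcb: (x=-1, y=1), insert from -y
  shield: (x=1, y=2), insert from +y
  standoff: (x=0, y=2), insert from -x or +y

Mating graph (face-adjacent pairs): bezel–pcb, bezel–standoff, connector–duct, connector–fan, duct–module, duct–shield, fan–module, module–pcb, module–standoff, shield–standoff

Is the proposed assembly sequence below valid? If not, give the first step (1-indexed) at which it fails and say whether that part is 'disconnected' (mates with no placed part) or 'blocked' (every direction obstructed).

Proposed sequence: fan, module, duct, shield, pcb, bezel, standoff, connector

1. fan@(0, 0) [-x clear] — {fan}
2. module@(0, 1) [-x clear] — {fan, module}
3. duct@(1, 1) [+x clear] — {duct, fan, module}
4. shield@(1, 2) [+y clear] — {duct, fan, module, shield}
5. pcb@(-1, 1) [-y clear] — {duct, fan, module, pcb, shield}
6. bezel@(-1, 2) [-x clear] — {bezel, duct, fan, module, pcb, shield}
7. standoff@(0, 2) [+y clear] — {bezel, duct, fan, module, pcb, shield, standoff}
8. connector@(1, 0) [+x clear] — {bezel, connector, duct, fan, module, pcb, shield, standoff}

Valid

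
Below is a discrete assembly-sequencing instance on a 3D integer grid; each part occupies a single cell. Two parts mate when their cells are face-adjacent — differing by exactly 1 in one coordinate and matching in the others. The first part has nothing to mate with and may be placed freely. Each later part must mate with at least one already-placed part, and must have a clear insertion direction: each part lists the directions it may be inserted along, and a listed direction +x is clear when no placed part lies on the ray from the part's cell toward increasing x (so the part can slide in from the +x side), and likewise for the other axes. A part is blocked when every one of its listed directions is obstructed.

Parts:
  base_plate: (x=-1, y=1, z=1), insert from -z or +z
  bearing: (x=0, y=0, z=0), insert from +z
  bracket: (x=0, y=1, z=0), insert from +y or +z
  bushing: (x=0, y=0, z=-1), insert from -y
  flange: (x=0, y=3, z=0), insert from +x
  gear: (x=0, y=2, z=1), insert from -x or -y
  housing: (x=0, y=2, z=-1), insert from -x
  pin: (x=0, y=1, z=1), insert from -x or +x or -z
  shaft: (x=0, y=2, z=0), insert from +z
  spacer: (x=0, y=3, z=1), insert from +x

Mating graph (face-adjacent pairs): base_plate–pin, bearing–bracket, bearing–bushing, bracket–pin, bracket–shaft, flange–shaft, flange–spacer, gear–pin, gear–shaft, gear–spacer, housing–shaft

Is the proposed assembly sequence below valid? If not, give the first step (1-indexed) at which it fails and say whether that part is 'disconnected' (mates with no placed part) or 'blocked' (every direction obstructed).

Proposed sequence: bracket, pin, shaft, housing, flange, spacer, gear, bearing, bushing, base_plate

1. bracket@(0, 1, 0) [+y clear] — {bracket}
2. pin@(0, 1, 1) [-x clear] — {bracket, pin}
3. shaft@(0, 2, 0) [+z clear] — {bracket, pin, shaft}
4. housing@(0, 2, -1) [-x clear] — {bracket, housing, pin, shaft}
5. flange@(0, 3, 0) [+x clear] — {bracket, flange, housing, pin, shaft}
6. spacer@(0, 3, 1) [+x clear] — {bracket, flange, housing, pin, shaft, spacer}
7. gear@(0, 2, 1) [-x clear] — {bracket, flange, gear, housing, pin, shaft, spacer}
8. bearing@(0, 0, 0) [+z clear] — {bearing, bracket, flange, gear, housing, pin, shaft, spacer}
9. bushing@(0, 0, -1) [-y clear] — {bearing, bracket, bushing, flange, gear, housing, pin, shaft, spacer}
10. base_plate@(-1, 1, 1) [-z clear] — {base_plate, bearing, bracket, bushing, flange, gear, housing, pin, shaft, spacer}

Valid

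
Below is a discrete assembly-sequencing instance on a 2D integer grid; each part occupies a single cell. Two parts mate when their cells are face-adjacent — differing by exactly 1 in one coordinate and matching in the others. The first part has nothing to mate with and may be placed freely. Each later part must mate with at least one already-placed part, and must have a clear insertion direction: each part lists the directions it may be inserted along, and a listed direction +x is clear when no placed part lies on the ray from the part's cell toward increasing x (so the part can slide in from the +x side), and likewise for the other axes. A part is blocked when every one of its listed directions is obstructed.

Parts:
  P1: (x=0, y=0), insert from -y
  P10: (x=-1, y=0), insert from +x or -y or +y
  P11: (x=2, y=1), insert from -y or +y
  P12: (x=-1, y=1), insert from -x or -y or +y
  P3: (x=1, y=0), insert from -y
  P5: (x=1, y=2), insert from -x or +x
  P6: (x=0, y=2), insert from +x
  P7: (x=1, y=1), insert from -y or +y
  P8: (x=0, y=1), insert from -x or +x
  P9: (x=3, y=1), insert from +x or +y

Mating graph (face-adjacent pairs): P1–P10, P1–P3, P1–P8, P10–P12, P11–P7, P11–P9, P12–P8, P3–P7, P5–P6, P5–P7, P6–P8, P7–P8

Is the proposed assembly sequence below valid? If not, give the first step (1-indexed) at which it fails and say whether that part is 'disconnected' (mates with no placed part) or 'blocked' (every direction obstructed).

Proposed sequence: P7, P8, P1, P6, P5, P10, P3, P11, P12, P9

1. P7@(1, 1) [-y clear] — {P7}
2. P8@(0, 1) [-x clear] — {P7, P8}
3. P1@(0, 0) [-y clear] — {P1, P7, P8}
4. P6@(0, 2) [+x clear] — {P1, P6, P7, P8}
5. P5@(1, 2) [+x clear] — {P1, P5, P6, P7, P8}
6. P10@(-1, 0) [-y clear] — {P1, P10, P5, P6, P7, P8}
7. P3@(1, 0) [-y clear] — {P1, P10, P3, P5, P6, P7, P8}
8. P11@(2, 1) [-y clear] — {P1, P10, P11, P3, P5, P6, P7, P8}
9. P12@(-1, 1) [-x clear] — {P1, P10, P11, P12, P3, P5, P6, P7, P8}
10. P9@(3, 1) [+x clear] — {P1, P10, P11, P12, P3, P5, P6, P7, P8, P9}

Valid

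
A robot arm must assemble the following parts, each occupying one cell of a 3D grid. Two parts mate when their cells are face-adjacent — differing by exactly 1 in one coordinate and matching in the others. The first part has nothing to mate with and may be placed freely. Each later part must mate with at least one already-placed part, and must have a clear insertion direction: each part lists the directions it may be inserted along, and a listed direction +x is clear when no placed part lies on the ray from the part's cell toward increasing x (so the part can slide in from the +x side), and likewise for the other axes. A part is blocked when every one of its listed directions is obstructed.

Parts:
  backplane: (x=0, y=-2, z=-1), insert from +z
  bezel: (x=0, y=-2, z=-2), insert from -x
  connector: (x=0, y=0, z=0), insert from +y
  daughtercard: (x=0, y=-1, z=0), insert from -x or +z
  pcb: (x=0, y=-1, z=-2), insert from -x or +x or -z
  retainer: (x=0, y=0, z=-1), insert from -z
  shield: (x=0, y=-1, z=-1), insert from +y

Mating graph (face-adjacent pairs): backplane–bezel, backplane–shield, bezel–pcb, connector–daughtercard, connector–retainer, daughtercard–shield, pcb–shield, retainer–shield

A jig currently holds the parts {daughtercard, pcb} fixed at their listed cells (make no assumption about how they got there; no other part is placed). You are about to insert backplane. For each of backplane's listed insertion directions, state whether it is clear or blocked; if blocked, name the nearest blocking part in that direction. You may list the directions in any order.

+z: clear

+z: ray from backplane(0, -2, -1) has no placed part ⇒ clear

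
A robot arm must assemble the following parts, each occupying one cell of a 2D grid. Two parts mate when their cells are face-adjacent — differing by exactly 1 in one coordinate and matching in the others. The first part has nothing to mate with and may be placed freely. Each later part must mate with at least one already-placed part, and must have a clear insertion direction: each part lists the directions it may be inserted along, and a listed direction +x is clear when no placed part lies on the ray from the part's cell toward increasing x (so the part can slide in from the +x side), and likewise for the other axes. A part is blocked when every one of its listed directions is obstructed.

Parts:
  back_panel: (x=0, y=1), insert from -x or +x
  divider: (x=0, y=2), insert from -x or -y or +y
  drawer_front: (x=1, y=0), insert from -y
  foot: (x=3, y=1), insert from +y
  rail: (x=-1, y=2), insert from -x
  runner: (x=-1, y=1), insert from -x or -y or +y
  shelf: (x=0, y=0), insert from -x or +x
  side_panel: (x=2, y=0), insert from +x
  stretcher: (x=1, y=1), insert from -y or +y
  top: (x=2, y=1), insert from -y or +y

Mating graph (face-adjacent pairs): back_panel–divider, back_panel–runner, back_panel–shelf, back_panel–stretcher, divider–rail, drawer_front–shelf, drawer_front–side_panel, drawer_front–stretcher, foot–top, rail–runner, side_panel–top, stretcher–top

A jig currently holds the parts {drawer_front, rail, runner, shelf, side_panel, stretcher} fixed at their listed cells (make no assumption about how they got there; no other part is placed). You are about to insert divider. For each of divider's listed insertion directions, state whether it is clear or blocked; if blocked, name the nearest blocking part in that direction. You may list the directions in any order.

+y: clear; -x: blocked by rail; -y: blocked by shelf

-x: nearest on ray is rail@(-1, 2) ⇒ blocked
-y: nearest on ray is shelf@(0, 0) ⇒ blocked
+y: ray from divider(0, 2) has no placed part ⇒ clear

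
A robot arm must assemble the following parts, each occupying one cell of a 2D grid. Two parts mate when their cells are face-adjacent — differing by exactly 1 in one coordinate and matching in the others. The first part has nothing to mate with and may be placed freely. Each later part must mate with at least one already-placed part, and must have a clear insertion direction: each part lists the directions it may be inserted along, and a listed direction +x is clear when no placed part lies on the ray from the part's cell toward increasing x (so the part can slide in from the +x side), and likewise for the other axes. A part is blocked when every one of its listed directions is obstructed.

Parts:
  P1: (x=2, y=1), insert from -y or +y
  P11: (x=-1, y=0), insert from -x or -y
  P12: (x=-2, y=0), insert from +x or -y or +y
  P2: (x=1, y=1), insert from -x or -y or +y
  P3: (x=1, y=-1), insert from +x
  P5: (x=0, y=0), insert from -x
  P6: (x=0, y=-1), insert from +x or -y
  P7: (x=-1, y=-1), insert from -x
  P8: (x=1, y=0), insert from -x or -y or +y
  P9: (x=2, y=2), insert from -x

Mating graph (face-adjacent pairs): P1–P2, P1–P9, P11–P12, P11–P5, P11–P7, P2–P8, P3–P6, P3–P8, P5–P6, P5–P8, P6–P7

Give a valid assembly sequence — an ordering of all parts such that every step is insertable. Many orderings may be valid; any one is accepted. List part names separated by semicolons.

1. P6@(0, -1) [+x clear] — {P6}
2. P5@(0, 0) [-x clear] — {P5, P6}
3. P7@(-1, -1) [-x clear] — {P5, P6, P7}
4. P8@(1, 0) [-y clear] — {P5, P6, P7, P8}
5. P2@(1, 1) [-x clear] — {P2, P5, P6, P7, P8}
6. P1@(2, 1) [-y clear] — {P1, P2, P5, P6, P7, P8}
7. P9@(2, 2) [-x clear] — {P1, P2, P5, P6, P7, P8, P9}
8. P3@(1, -1) [+x clear] — {P1, P2, P3, P5, P6, P7, P8, P9}
9. P11@(-1, 0) [-x clear] — {P1, P11, P2, P3, P5, P6, P7, P8, P9}
10. P12@(-2, 0) [-y clear] — {P1, P11, P12, P2, P3, P5, P6, P7, P8, P9}

P6; P5; P7; P8; P2; P1; P9; P3; P11; P12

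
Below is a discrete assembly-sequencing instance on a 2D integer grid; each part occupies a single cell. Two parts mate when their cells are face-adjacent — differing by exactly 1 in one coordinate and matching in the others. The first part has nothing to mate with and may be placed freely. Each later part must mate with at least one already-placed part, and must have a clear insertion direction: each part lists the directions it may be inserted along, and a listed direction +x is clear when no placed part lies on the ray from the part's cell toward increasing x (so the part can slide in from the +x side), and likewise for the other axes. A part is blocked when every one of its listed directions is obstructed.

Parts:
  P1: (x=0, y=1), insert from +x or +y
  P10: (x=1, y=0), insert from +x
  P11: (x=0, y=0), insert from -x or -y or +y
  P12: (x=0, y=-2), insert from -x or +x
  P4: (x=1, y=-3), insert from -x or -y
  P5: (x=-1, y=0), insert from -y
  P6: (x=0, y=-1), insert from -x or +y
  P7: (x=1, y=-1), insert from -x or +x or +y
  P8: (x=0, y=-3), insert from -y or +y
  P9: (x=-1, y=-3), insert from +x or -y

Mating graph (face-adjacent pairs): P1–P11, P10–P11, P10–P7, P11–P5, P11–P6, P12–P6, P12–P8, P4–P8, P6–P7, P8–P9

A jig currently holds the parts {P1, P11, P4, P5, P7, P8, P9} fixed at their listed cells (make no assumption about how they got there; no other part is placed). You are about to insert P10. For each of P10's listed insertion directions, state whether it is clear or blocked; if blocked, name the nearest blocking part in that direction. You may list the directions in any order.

+x: clear

+x: ray from P10(1, 0) has no placed part ⇒ clear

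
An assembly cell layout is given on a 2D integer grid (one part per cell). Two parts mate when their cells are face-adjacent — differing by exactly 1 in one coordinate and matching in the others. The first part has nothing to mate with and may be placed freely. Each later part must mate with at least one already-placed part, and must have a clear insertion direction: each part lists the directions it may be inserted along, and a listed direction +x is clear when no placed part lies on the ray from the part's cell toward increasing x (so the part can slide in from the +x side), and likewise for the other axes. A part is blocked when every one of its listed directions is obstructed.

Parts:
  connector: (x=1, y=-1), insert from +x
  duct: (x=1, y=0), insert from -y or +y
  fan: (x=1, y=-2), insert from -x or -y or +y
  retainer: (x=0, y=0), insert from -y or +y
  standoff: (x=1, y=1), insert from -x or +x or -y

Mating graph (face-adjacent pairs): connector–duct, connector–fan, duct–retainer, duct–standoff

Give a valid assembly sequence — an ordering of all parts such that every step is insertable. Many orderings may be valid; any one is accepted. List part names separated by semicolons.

1. retainer@(0, 0) [-y clear] — {retainer}
2. duct@(1, 0) [-y clear] — {duct, retainer}
3. connector@(1, -1) [+x clear] — {connector, duct, retainer}
4. standoff@(1, 1) [-x clear] — {connector, duct, retainer, standoff}
5. fan@(1, -2) [-x clear] — {connector, duct, fan, retainer, standoff}

retainer; duct; connector; standoff; fan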